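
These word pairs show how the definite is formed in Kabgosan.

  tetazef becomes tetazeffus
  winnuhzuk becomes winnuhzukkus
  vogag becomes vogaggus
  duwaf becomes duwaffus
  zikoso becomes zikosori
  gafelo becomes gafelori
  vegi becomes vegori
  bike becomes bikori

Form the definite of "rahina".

rahinori

tetazef and bike both have last vowel 'e' yet inflect differently (tetazeffus, bikori), so the last vowel is not what conditions the rule; whether the stem ends in a vowel or a consonant is.
"rahina" ends in a vowel. The stems ending in a vowel (zikoso → zikosori, gafelo → gafelori, vegi → vegori) drop the final letter and add -ori.
The other pattern: stems ending in a consonant double the final consonant and add -us.
So rahina → rahinori.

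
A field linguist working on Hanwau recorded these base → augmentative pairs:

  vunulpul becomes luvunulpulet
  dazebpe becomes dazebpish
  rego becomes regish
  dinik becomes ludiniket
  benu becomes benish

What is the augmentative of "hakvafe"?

hakvafish

benu and vunulpul both have last vowel 'u' yet inflect differently (benish, luvunulpulet), so the last vowel is not what conditions the rule; whether the stem ends in a vowel or a consonant is.
"hakvafe" ends in a vowel. The stems ending in a vowel (dazebpe → dazebpish, rego → regish, benu → benish) drop the final letter and add -ish.
The other pattern: stems ending in a consonant add lu- … -et around the stem.
So hakvafe → hakvafish.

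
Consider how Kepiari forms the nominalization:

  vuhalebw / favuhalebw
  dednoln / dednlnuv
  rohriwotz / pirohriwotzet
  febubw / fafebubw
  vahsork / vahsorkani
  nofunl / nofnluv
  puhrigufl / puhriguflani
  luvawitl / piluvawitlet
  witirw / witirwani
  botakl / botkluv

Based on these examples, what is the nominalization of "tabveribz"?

fatabveribz

puhrigufl and luvawitl both end in -l yet inflect differently (puhriguflani, piluvawitlet), so the final letter is not what conditions the rule; the second-to-last letter is.
"tabveribz" has second-to-last letter 'b'. The stems whose second-to-last letter is 'b' (febubw → fafebubw, vuhalebw → favuhalebw) add the prefix fa-.
The other patterns: stems whose second-to-last letter is 'f' or 'r' add -ani; stems whose second-to-last letter is 't' add pi- … -et around the stem; stems whose second-to-last letter is 'k', 'l' or 'n' delete the last vowel and add -uv.
So tabveribz → fatabveribz.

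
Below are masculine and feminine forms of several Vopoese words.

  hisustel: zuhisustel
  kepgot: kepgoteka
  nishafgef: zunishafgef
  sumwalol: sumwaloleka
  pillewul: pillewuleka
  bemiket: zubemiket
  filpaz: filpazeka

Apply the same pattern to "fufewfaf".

hisustel and sumwalol both end in -l yet inflect differently (zuhisustel, sumwaloleka), so the final letter is not what conditions the rule; the last vowel is.
"fufewfaf" has last vowel 'a'. The one such stem in the data (filpaz → filpazeka) adds -eka, so the same rule applies.
The other pattern: stems whose last vowel is 'e' add the prefix zu-.
So fufewfaf → fufewfafeka.

fufewfafeka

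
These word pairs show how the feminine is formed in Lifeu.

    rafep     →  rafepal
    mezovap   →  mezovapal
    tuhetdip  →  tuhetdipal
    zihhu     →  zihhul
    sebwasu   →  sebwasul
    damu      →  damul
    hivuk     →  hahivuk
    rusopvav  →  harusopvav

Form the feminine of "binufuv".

habinufuv

zihhu and hivuk both have last vowel 'u' yet inflect differently (zihhul, hahivuk), so the last vowel is not what conditions the rule; the final letter is.
"binufuv" ends in -v. The one such stem in the data (rusopvav → harusopvav) adds the prefix ha-, so the same rule applies.
So binufuv → habinufuv.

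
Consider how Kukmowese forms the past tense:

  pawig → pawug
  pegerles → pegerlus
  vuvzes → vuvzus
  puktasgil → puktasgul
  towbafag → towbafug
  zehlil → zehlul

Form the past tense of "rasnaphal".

rasnaphul

Every pair shown (pawig → pawug, pegerles → pegerlus, vuvzes → vuvzus, …) follows the same rule: change the last vowel to 'u'.
So rasnaphal → rasnaphul.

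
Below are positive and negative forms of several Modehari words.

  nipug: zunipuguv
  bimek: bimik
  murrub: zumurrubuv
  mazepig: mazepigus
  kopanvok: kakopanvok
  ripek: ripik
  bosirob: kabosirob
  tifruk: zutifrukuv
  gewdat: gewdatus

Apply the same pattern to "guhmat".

"guhmat" has last vowel 'a'. The one such stem in the data (gewdat → gewdatus) adds -us, so the same rule applies.
So guhmat → guhmatus.

guhmatus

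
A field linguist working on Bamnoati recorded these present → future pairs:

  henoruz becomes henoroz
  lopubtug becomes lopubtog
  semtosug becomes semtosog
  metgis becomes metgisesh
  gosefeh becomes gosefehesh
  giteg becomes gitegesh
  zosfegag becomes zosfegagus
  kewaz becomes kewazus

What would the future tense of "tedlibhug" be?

tedlibhog

"tedlibhug" has last vowel 'u'. The stems whose last vowel is 'u' (henoruz → henoroz, lopubtug → lopubtog, semtosug → semtosog) change the last vowel to 'o'.
So tedlibhug → tedlibhog.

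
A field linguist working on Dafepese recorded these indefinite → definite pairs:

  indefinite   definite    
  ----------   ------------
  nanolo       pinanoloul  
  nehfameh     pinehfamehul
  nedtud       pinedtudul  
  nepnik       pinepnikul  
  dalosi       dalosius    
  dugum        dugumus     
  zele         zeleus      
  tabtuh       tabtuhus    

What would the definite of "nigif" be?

pinigiful

nehfameh and tabtuh both end in -h yet inflect differently (pinehfamehul, tabtuhus), so the final letter is not what conditions the rule; the first letter is.
"nigif" begins with n-. The stems beginning with n- (nanolo → pinanoloul, nehfameh → pinehfamehul, nedtud → pinedtudul) add pi- … -ul around the stem.
The other pattern: stems beginning with d-, t- or z- add -us.
So nigif → pinigiful.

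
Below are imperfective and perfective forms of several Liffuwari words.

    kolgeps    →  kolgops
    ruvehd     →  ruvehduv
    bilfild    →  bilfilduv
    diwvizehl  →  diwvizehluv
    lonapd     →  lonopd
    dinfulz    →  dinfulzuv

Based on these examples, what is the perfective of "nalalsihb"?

bilfild and lonapd both end in -d yet inflect differently (bilfilduv, lonopd), so the final letter is not what conditions the rule; the second-to-last letter is.
"nalalsihb" has second-to-last letter 'h'. The stems whose second-to-last letter is 'h' (diwvizehl → diwvizehluv, ruvehd → ruvehduv) add -uv.
The other pattern: stems whose second-to-last letter is 'p' change the last vowel to 'o'.
So nalalsihb → nalalsihbuv.

nalalsihbuv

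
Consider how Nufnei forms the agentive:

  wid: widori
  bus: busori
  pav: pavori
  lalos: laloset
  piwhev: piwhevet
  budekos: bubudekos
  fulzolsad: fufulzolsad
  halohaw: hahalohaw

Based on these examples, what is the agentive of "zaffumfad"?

zazaffumfad

bus and lalos both end in -s yet inflect differently (busori, laloset), so the final letter is not what conditions the rule; the number of vowels is.
"zaffumfad" has 3 vowels. The stems with 3 vowels (budekos → bubudekos, fulzolsad → fufulzolsad, halohaw → hahalohaw) repeat the first consonant+vowel as a prefix.
The other patterns: stems with 1 vowel add -ori; stems with 2 vowels add -et.
So zaffumfad → zazaffumfad.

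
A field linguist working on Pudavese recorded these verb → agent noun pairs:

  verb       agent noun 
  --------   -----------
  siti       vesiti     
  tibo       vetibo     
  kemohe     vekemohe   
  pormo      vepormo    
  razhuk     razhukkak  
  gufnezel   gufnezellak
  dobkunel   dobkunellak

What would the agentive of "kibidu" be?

kemohe and dobkunel both have last vowel 'e' yet inflect differently (vekemohe, dobkunellak), so the last vowel is not what conditions the rule; whether the stem ends in a vowel or a consonant is.
"kibidu" ends in a vowel. The stems ending in a vowel (pormo → vepormo, tibo → vetibo, siti → vesiti) add the prefix ve-.
The other pattern: stems ending in a consonant double the final consonant and add -ak.
So kibidu → vekibidu.

vekibidu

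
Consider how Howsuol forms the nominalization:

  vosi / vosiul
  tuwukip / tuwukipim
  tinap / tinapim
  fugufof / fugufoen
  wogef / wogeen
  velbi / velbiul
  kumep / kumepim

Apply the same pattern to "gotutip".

wogef and kumep both have last vowel 'e' yet inflect differently (wogeen, kumepim), so the last vowel is not what conditions the rule; the final letter is.
"gotutip" ends in -p. The stems ending in -p (tuwukip → tuwukipim, tinap → tinapim, kumep → kumepim) add -im.
So gotutip → gotutipim.

gotutipim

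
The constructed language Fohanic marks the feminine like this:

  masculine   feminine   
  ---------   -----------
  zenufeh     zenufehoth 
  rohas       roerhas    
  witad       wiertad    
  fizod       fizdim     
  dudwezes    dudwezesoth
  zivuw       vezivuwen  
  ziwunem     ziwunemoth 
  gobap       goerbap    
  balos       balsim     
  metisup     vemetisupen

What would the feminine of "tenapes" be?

fizod and witad both end in -d yet inflect differently (fizdim, wiertad), so the final letter is not what conditions the rule; the last vowel is.
"tenapes" has last vowel 'e'. The stems whose last vowel is 'e' (dudwezes → dudwezesoth, zenufeh → zenufehoth, ziwunem → ziwunemoth) add -oth.
The other patterns: stems whose last vowel is 'o' delete the last vowel and add -im; stems whose last vowel is 'u' add ve- … -en around the stem; stems whose last vowel is 'a' insert -er- after the first vowel.
So tenapes → tenapesoth.

tenapesoth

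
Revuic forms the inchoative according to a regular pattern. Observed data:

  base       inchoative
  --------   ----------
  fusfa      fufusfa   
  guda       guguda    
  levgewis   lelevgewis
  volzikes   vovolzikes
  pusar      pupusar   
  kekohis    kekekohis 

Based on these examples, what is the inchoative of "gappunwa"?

Every pair shown (fusfa → fufusfa, guda → guguda, levgewis → lelevgewis, …) follows the same rule: repeat the first consonant+vowel as a prefix.
So gappunwa → gagappunwa.

gagappunwa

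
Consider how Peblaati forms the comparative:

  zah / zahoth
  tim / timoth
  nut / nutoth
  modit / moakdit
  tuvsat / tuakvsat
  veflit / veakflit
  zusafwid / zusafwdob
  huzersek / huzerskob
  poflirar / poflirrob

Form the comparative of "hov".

"hov" has 1 vowel. The stems with 1 vowel (zah → zahoth, tim → timoth, nut → nutoth) add -oth.
The other patterns: stems with 2 vowels insert -ak- after the first vowel; stems with 3 vowels delete the last vowel and add -ob.
So hov → hovoth.

hovoth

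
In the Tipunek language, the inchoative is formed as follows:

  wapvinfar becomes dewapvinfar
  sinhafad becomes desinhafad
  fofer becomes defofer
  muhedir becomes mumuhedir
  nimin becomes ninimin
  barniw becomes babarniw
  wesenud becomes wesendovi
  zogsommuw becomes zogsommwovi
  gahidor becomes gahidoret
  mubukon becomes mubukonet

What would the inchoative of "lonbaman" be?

"lonbaman" has last vowel 'a'. The stems whose last vowel is 'a' (wapvinfar → dewapvinfar, sinhafad → desinhafad) add the prefix de-.
The other patterns: stems whose last vowel is 'i' repeat the first consonant+vowel as a prefix; stems whose last vowel is 'u' delete the last vowel and add -ovi; stems whose last vowel is 'o' add -et.
So lonbaman → delonbaman.

delonbaman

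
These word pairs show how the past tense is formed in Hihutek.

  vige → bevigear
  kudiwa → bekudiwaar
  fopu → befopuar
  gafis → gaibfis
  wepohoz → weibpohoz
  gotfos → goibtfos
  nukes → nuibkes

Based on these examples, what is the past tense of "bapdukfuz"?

vige and nukes both have last vowel 'e' yet inflect differently (bevigear, nuibkes), so the last vowel is not what conditions the rule; whether the stem ends in a vowel or a consonant is.
"bapdukfuz" ends in a consonant. The stems ending in a consonant (gafis → gaibfis, wepohoz → weibpohoz, gotfos → goibtfos) insert -ib- after the first vowel.
The other pattern: stems ending in a vowel add be- … -ar around the stem.
So bapdukfuz → baibpdukfuz.

baibpdukfuz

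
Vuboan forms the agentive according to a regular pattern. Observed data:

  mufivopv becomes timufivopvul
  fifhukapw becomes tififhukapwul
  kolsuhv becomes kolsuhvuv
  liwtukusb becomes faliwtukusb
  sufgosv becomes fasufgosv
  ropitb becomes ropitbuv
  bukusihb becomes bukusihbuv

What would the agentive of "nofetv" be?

mufivopv and kolsuhv both end in -v yet inflect differently (timufivopvul, kolsuhvuv), so the final letter is not what conditions the rule; the second-to-last letter is.
"nofetv" has second-to-last letter 't'. The one such stem in the data (ropitb → ropitbuv) adds -uv, so the same rule applies.
The other patterns: stems whose second-to-last letter is 'p' add ti- … -ul around the stem; stems whose second-to-last letter is 's' add the prefix fa-.
So nofetv → nofetvuv.

nofetvuv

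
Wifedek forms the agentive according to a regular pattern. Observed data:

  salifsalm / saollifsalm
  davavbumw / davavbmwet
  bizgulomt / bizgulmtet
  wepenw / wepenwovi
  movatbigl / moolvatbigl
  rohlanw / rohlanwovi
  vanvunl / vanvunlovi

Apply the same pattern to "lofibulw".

loolfibulw

rohlanw and davavbumw both end in -w yet inflect differently (rohlanwovi, davavbmwet), so the final letter is not what conditions the rule; the second-to-last letter is.
"lofibulw" has second-to-last letter 'l'. The one such stem in the data (salifsalm → saollifsalm) inserts -ol- after the first vowel (as does movatbigl), so the same rule applies.
The other patterns: stems whose second-to-last letter is 'n' add -ovi; stems whose second-to-last letter is 'm' delete the last vowel and add -et.
So lofibulw → loolfibulw.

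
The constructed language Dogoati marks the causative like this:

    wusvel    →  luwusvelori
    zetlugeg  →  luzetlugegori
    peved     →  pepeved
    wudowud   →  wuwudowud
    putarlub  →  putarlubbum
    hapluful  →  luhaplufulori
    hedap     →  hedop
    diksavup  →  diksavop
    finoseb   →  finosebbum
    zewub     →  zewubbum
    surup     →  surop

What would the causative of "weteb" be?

wetebbum

wudowud and putarlub both have last vowel 'u' yet inflect differently (wuwudowud, putarlubbum), so the last vowel is not what conditions the rule; the final letter is.
"weteb" ends in -b. The stems ending in -b (putarlub → putarlubbum, finoseb → finosebbum, zewub → zewubbum) double the final consonant and add -um.
The other patterns: stems ending in -d repeat the first consonant+vowel as a prefix; stems ending in -p change the last vowel to 'o'; stems ending in -g or -l add lu- … -ori around the stem.
So weteb → wetebbum.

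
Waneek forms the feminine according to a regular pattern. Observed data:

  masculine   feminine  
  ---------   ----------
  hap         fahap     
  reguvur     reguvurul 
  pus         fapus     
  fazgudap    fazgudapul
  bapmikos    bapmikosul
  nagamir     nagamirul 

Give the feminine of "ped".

faped

fazgudap and hap both end in -p yet inflect differently (fazgudapul, fahap), so the final letter is not what conditions the rule; the number of vowels is.
"ped" has 1 vowel. The stems with 1 vowel (hap → fahap, pus → fapus) add the prefix fa-.
The other pattern: stems with 3 vowels add -ul.
So ped → faped.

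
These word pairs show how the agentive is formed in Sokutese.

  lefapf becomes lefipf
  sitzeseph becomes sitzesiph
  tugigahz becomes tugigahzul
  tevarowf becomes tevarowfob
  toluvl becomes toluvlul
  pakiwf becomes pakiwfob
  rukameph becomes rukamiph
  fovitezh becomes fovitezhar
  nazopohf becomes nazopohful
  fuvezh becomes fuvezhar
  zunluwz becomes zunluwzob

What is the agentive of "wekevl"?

wekevlul

lefapf and pakiwf both end in -f yet inflect differently (lefipf, pakiwfob), so the final letter is not what conditions the rule; the second-to-last letter is.
"wekevl" has second-to-last letter 'v'. The one such stem in the data (toluvl → toluvlul) adds -ul, so the same rule applies.
So wekevl → wekevlul.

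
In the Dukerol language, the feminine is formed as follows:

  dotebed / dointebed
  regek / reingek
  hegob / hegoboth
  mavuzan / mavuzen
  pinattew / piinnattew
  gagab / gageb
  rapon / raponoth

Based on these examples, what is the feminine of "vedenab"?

vedeneb

gagab and hegob both end in -b yet inflect differently (gageb, hegoboth), so the final letter is not what conditions the rule; the last vowel is.
"vedenab" has last vowel 'a'. The stems whose last vowel is 'a' (mavuzan → mavuzen, gagab → gageb) change the last vowel to 'e'.
So vedenab → vedeneb.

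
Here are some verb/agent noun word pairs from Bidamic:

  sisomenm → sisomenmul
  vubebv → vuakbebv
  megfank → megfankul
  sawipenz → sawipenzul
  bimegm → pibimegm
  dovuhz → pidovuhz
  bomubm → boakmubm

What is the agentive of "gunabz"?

"gunabz" has second-to-last letter 'b'. The stems whose second-to-last letter is 'b' (vubebv → vuakbebv, bomubm → boakmubm) insert -ak- after the first vowel.
The other patterns: stems whose second-to-last letter is 'n' add -ul; stems whose second-to-last letter is 'g' or 'h' add the prefix pi-.
So gunabz → guaknabz.

guaknabz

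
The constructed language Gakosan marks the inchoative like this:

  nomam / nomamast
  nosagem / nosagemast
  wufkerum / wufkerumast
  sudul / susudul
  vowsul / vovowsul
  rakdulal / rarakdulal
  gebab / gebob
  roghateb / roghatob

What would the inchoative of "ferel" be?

feferel

wufkerum and sudul both have last vowel 'u' yet inflect differently (wufkerumast, susudul), so the last vowel is not what conditions the rule; the final letter is.
"ferel" ends in -l. The stems ending in -l (sudul → susudul, vowsul → vovowsul, rakdulal → rarakdulal) repeat the first consonant+vowel as a prefix.
The other patterns: stems ending in -m add -ast; stems ending in -b change the last vowel to 'o'.
So ferel → feferel.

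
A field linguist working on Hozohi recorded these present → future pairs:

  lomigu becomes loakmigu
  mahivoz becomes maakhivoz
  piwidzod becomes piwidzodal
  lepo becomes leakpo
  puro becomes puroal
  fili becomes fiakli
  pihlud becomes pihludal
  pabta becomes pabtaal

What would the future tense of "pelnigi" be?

pelnigial

puro and lepo both end in -o yet inflect differently (puroal, leakpo), so the final letter is not what conditions the rule; the first letter is.
"pelnigi" begins with p-. The stems beginning with p- (piwidzod → piwidzodal, pihlud → pihludal, pabta → pabtaal) add -al.
So pelnigi → pelnigial.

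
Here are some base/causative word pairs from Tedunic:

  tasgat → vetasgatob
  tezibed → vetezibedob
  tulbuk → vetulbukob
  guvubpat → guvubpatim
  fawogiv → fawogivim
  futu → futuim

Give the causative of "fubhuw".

tasgat and guvubpat both end in -t yet inflect differently (vetasgatob, guvubpatim), so the final letter is not what conditions the rule; the first letter is.
"fubhuw" begins with f-. The stems beginning with f- (fawogiv → fawogivim, futu → futuim) add -im.
The other pattern: stems beginning with t- add ve- … -ob around the stem.
So fubhuw → fubhuwim.

fubhuwim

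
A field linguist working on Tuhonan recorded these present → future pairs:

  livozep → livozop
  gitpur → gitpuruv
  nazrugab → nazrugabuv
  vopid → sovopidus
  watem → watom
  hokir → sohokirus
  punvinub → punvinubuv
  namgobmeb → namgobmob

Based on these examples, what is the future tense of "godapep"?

namgobmeb and nazrugab both end in -b yet inflect differently (namgobmob, nazrugabuv), so the final letter is not what conditions the rule; the last vowel is.
"godapep" has last vowel 'e'. The stems whose last vowel is 'e' (watem → watom, livozep → livozop, namgobmeb → namgobmob) change the last vowel to 'o'.
So godapep → godapop.

godapop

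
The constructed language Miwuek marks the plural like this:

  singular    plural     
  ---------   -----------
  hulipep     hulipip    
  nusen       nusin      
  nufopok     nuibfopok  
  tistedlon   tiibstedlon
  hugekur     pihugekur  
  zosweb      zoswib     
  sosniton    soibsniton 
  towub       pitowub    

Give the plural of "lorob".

loibrob

zosweb and towub both end in -b yet inflect differently (zoswib, pitowub), so the final letter is not what conditions the rule; the last vowel is.
"lorob" has last vowel 'o'. The stems whose last vowel is 'o' (sosniton → soibsniton, tistedlon → tiibstedlon, nufopok → nuibfopok) insert -ib- after the first vowel.
The other patterns: stems whose last vowel is 'e' change the last vowel to 'i'; stems whose last vowel is 'u' add the prefix pi-.
So lorob → loibrob.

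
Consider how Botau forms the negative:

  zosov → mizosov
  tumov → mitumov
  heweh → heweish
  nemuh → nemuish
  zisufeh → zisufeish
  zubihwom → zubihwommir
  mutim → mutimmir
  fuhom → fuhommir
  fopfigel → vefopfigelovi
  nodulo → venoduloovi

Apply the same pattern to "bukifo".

vebukifoovi

"bukifo" ends in -o. The one such stem in the data (nodulo → venoduloovi) adds ve- … -ovi around the stem, so the same rule applies.
The other patterns: stems ending in -v add the prefix mi-; stems ending in -h drop the final letter and add -ish; stems ending in -m double the final consonant and add -ir.
So bukifo → vebukifoovi.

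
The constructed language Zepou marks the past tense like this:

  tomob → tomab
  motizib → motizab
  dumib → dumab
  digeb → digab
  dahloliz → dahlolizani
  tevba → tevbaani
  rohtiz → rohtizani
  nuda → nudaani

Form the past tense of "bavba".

motizib and dahloliz both have last vowel 'i' yet inflect differently (motizab, dahlolizani), so the last vowel is not what conditions the rule; the final letter is.
"bavba" ends in -a. The stems ending in -a (tevba → tevbaani, nuda → nudaani) add -ani.
So bavba → bavbaani.

bavbaani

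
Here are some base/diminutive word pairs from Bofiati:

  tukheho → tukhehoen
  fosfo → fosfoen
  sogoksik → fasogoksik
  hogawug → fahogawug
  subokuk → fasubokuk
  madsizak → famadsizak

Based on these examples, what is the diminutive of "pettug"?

fapettug

tukheho and sogoksik both have 3 vowels yet inflect differently (tukhehoen, fasogoksik), so the number of vowels is not what conditions the rule; the final letter is.
"pettug" ends in -g. The one such stem in the data (hogawug → fahogawug) adds the prefix fa-, so the same rule applies.
The other pattern: stems ending in -o add -en.
So pettug → fapettug.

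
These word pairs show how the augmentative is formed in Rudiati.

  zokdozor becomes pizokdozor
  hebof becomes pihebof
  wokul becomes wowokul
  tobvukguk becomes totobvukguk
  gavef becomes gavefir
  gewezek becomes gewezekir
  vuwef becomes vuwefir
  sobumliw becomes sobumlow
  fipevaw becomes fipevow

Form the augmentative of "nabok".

pinabok

"nabok" has last vowel 'o'. The stems whose last vowel is 'o' (zokdozor → pizokdozor, hebof → pihebof) add the prefix pi-.
So nabok → pinabok.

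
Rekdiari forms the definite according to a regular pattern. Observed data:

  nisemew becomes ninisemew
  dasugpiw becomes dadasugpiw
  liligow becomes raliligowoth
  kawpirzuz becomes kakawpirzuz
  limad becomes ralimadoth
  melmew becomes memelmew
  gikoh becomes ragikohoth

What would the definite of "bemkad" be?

liligow and dasugpiw both end in -w yet inflect differently (raliligowoth, dadasugpiw), so the final letter is not what conditions the rule; the last vowel is.
"bemkad" has last vowel 'a'. The one such stem in the data (limad → ralimadoth) adds ra- … -oth around the stem, so the same rule applies.
So bemkad → rabemkadoth.

rabemkadoth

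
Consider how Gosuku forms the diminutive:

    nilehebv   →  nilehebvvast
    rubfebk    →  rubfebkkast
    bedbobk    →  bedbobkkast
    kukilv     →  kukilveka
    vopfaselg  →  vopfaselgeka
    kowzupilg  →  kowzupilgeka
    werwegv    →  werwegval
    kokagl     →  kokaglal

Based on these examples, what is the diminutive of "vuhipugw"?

nilehebv and kukilv both end in -v yet inflect differently (nilehebvvast, kukilveka), so the final letter is not what conditions the rule; the second-to-last letter is.
"vuhipugw" has second-to-last letter 'g'. The stems whose second-to-last letter is 'g' (werwegv → werwegval, kokagl → kokaglal) add -al.
The other patterns: stems whose second-to-last letter is 'b' double the final consonant and add -ast; stems whose second-to-last letter is 'l' add -eka.
So vuhipugw → vuhipugwal.

vuhipugwal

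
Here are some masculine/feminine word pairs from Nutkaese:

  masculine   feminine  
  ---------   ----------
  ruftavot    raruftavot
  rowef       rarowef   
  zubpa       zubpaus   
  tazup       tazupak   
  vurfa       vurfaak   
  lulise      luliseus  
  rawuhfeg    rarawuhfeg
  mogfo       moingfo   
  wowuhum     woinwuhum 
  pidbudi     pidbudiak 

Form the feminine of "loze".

lozeus

zubpa and vurfa both end in -a yet inflect differently (zubpaus, vurfaak), so the final letter is not what conditions the rule; the first letter is.
"loze" begins with l-. The one such stem in the data (lulise → luliseus) adds -us, so the same rule applies.
The other patterns: stems beginning with r- add the prefix ra-; stems beginning with m- or w- insert -in- after the first vowel; stems beginning with p-, t- or v- add -ak.
So loze → lozeus.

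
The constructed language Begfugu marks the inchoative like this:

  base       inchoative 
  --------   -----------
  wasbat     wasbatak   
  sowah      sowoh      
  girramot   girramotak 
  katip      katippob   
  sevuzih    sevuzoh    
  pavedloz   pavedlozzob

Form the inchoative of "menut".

katip and sevuzih both have last vowel 'i' yet inflect differently (katippob, sevuzoh), so the last vowel is not what conditions the rule; the final letter is.
"menut" ends in -t. The stems ending in -t (girramot → girramotak, wasbat → wasbatak) add -ak.
The other patterns: stems ending in -p or -z double the final consonant and add -ob; stems ending in -h change the last vowel to 'o'.
So menut → menutak.

menutak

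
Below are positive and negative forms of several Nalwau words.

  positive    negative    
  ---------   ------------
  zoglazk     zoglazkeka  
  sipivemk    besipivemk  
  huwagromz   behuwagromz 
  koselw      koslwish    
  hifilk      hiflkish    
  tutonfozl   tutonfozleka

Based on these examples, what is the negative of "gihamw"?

zoglazk and hifilk both end in -k yet inflect differently (zoglazkeka, hiflkish), so the final letter is not what conditions the rule; the second-to-last letter is.
"gihamw" has second-to-last letter 'm'. The stems whose second-to-last letter is 'm' (huwagromz → behuwagromz, sipivemk → besipivemk) add the prefix be-.
So gihamw → begihamw.

begihamw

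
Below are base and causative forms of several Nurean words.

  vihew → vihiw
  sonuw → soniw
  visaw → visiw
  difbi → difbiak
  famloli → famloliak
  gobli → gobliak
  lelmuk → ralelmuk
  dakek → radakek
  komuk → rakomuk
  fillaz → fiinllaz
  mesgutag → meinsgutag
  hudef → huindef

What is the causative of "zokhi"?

zokhiak

sonuw and lelmuk both have last vowel 'u' yet inflect differently (soniw, ralelmuk), so the last vowel is not what conditions the rule; the final letter is.
"zokhi" ends in -i. The stems ending in -i (difbi → difbiak, famloli → famloliak, gobli → gobliak) add -ak.
The other patterns: stems ending in -w change the last vowel to 'i'; stems ending in -k add the prefix ra-; stems ending in -f, -g or -z insert -in- after the first vowel.
So zokhi → zokhiak.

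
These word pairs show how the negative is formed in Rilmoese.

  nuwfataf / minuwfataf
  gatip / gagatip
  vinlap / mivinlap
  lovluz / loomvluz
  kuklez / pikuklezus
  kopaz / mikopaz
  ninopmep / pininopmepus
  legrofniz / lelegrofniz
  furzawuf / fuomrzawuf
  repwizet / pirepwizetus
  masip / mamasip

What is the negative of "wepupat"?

"wepupat" has last vowel 'a'. The stems whose last vowel is 'a' (nuwfataf → minuwfataf, kopaz → mikopaz, vinlap → mivinlap) add the prefix mi-.
The other patterns: stems whose last vowel is 'u' insert -om- after the first vowel; stems whose last vowel is 'i' repeat the first consonant+vowel as a prefix; stems whose last vowel is 'e' add pi- … -us around the stem.
So wepupat → miwepupat.

miwepupat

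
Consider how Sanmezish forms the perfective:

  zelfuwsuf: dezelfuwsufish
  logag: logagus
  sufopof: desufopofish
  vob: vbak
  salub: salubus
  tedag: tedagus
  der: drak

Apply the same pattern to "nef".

nfak

"nef" has 1 vowel. The stems with 1 vowel (der → drak, vob → vbak) delete the last vowel and add -ak.
So nef → nfak.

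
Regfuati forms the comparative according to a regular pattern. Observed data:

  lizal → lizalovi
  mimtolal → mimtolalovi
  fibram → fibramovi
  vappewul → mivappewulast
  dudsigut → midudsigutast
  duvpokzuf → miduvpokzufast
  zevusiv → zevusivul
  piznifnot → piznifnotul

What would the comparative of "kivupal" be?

lizal and vappewul both end in -l yet inflect differently (lizalovi, mivappewulast), so the final letter is not what conditions the rule; the last vowel is.
"kivupal" has last vowel 'a'. The stems whose last vowel is 'a' (lizal → lizalovi, mimtolal → mimtolalovi, fibram → fibramovi) add -ovi.
So kivupal → kivupalovi.

kivupalovi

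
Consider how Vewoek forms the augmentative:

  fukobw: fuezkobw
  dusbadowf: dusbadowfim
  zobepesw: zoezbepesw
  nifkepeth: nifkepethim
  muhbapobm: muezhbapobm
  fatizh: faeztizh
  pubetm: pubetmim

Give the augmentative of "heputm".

"heputm" has second-to-last letter 't'. The stems whose second-to-last letter is 't' (nifkepeth → nifkepethim, pubetm → pubetmim) add -im.
The other pattern: stems whose second-to-last letter is 'b', 's' or 'z' insert -ez- after the first vowel.
So heputm → heputmim.

heputmim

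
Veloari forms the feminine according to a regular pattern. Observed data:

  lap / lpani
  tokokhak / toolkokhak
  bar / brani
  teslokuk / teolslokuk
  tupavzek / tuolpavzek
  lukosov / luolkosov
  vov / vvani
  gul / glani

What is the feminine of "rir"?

vov and lukosov both end in -v yet inflect differently (vvani, luolkosov), so the final letter is not what conditions the rule; the number of vowels is.
"rir" has 1 vowel. The stems with 1 vowel (gul → glani, lap → lpani, bar → brani) delete the last vowel and add -ani.
So rir → rrani.

rrani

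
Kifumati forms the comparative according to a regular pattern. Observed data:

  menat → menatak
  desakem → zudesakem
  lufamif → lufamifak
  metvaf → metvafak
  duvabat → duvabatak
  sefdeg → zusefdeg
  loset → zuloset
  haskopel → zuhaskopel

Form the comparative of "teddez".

loset and menat both end in -t yet inflect differently (zuloset, menatak), so the final letter is not what conditions the rule; the last vowel is.
"teddez" has last vowel 'e'. The stems whose last vowel is 'e' (desakem → zudesakem, sefdeg → zusefdeg, haskopel → zuhaskopel) add the prefix zu-.
The other pattern: stems whose last vowel is 'a' or 'i' add -ak.
So teddez → zuteddez.

zuteddez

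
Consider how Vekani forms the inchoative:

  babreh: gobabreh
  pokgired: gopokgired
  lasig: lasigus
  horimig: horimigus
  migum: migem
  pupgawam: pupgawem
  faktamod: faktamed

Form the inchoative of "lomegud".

lomeged

pokgired and faktamod both end in -d yet inflect differently (gopokgired, faktamed), so the final letter is not what conditions the rule; the last vowel is.
"lomegud" has last vowel 'u'. The one such stem in the data (migum → migem) changes the last vowel to 'e' (as do pupgawam, faktamod), so the same rule applies.
So lomegud → lomeged.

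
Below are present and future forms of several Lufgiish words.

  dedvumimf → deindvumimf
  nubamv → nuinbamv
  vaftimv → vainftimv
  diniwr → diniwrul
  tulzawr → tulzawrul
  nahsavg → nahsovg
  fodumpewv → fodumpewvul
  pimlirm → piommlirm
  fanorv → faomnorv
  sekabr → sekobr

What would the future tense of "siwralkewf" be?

siwralkewful

"siwralkewf" has second-to-last letter 'w'. The stems whose second-to-last letter is 'w' (tulzawr → tulzawrul, fodumpewv → fodumpewvul, diniwr → diniwrul) add -ul.
So siwralkewf → siwralkewful.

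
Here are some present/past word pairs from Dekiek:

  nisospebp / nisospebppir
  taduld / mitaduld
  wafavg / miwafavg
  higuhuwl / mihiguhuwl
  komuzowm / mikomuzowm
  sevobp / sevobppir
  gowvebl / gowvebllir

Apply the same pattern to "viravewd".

miviravewd

"viravewd" has second-to-last letter 'w'. The stems whose second-to-last letter is 'w' (komuzowm → mikomuzowm, higuhuwl → mihiguhuwl) add the prefix mi-.
The other pattern: stems whose second-to-last letter is 'b' double the final consonant and add -ir.
So viravewd → miviravewd.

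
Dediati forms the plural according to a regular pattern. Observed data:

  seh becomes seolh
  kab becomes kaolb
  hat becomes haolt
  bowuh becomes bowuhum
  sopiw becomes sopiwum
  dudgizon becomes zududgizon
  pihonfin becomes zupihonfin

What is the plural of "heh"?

seh and bowuh both end in -h yet inflect differently (seolh, bowuhum), so the final letter is not what conditions the rule; the number of vowels is.
"heh" has 1 vowel. The stems with 1 vowel (seh → seolh, kab → kaolb, hat → haolt) insert -ol- after the first vowel.
The other patterns: stems with 2 vowels add -um; stems with 3 vowels add the prefix zu-.
So heh → heolh.

heolh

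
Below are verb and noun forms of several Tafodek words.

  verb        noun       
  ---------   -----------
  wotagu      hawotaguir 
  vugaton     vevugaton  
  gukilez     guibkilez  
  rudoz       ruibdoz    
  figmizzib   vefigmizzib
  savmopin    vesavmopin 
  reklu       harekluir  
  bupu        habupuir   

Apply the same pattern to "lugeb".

"lugeb" ends in -b. The one such stem in the data (figmizzib → vefigmizzib) adds the prefix ve-, so the same rule applies.
The other patterns: stems ending in -u add ha- … -ir around the stem; stems ending in -z insert -ib- after the first vowel.
So lugeb → velugeb.

velugeb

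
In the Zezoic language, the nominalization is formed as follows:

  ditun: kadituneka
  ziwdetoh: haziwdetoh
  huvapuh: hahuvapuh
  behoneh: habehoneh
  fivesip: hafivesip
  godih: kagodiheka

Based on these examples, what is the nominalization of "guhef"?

kaguhefeka

ziwdetoh and godih both end in -h yet inflect differently (haziwdetoh, kagodiheka), so the final letter is not what conditions the rule; the number of vowels is.
"guhef" has 2 vowels. The stems with 2 vowels (godih → kagodiheka, ditun → kadituneka) add ka- … -eka around the stem.
The other pattern: stems with 3 vowels add the prefix ha-.
So guhef → kaguhefeka.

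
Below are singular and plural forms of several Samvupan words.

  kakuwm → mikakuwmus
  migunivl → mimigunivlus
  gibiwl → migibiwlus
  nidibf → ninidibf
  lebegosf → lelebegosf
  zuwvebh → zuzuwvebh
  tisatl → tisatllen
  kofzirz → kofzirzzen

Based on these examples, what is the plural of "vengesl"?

"vengesl" has second-to-last letter 's'. The one such stem in the data (lebegosf → lelebegosf) repeats the first consonant+vowel as a prefix (as do nidibf, zuwvebh), so the same rule applies.
So vengesl → vevengesl.

vevengesl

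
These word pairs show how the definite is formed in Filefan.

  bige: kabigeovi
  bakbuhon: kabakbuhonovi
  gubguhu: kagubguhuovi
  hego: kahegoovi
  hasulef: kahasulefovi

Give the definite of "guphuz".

kaguphuzovi

Every pair shown (bige → kabigeovi, bakbuhon → kabakbuhonovi, gubguhu → kagubguhuovi, …) follows the same rule: add ka- … -ovi around the stem.
So guphuz → kaguphuzovi.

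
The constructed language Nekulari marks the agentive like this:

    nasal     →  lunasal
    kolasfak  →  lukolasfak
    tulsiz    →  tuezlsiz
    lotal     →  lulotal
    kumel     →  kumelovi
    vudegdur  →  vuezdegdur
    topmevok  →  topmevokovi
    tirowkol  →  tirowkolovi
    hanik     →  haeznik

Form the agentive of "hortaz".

hanik and kolasfak both end in -k yet inflect differently (haeznik, lukolasfak), so the final letter is not what conditions the rule; the last vowel is.
"hortaz" has last vowel 'a'. The stems whose last vowel is 'a' (kolasfak → lukolasfak, nasal → lunasal, lotal → lulotal) add the prefix lu-.
The other patterns: stems whose last vowel is 'i' or 'u' insert -ez- after the first vowel; stems whose last vowel is 'e' or 'o' add -ovi.
So hortaz → luhortaz.

luhortaz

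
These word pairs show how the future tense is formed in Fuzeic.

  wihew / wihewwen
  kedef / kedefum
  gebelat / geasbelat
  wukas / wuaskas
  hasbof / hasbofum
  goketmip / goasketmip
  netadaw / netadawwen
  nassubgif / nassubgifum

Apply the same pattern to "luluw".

"luluw" ends in -w. The stems ending in -w (wihew → wihewwen, netadaw → netadawwen) double the final consonant and add -en.
So luluw → luluwwen.

luluwwen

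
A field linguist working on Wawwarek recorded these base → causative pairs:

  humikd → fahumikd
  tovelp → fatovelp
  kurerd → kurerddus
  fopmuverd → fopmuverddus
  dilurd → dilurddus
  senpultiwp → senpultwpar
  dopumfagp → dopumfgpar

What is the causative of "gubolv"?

fagubolv

"gubolv" has second-to-last letter 'l'. The one such stem in the data (tovelp → fatovelp) adds the prefix fa-, so the same rule applies.
So gubolv → fagubolv.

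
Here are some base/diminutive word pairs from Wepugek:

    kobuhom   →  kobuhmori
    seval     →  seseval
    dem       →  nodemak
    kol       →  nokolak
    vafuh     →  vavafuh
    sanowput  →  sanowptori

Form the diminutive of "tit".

notitak

kol and seval both end in -l yet inflect differently (nokolak, seseval), so the final letter is not what conditions the rule; the number of vowels is.
"tit" has 1 vowel. The stems with 1 vowel (dem → nodemak, kol → nokolak) add no- … -ak around the stem.
The other patterns: stems with 2 vowels repeat the first consonant+vowel as a prefix; stems with 3 vowels delete the last vowel and add -ori.
So tit → notitak.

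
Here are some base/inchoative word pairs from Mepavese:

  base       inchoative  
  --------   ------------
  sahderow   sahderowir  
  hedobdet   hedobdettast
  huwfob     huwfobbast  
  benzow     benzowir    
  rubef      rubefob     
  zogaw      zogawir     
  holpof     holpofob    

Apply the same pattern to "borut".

hedobdet and rubef both have last vowel 'e' yet inflect differently (hedobdettast, rubefob), so the last vowel is not what conditions the rule; the final letter is.
"borut" ends in -t. The one such stem in the data (hedobdet → hedobdettast) doubles the final consonant and adds -ast (as does huwfob), so the same rule applies.
So borut → boruttast.

boruttast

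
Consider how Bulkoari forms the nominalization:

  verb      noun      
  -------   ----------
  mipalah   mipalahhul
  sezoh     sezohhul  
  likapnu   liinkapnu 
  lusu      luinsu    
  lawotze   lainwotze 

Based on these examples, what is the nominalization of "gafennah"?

gafennahhul

"gafennah" ends in a consonant. The stems ending in a consonant (mipalah → mipalahhul, sezoh → sezohhul) double the final consonant and add -ul.
The other pattern: stems ending in a vowel insert -in- after the first vowel.
So gafennah → gafennahhul.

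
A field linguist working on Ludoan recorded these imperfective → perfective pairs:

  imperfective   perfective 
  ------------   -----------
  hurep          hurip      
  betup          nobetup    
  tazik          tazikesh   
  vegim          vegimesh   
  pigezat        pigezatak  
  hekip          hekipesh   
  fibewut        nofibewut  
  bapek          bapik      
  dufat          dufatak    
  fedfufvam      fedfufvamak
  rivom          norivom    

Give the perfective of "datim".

"datim" has last vowel 'i'. The stems whose last vowel is 'i' (tazik → tazikesh, hekip → hekipesh, vegim → vegimesh) add -esh.
The other patterns: stems whose last vowel is 'e' change the last vowel to 'i'; stems whose last vowel is 'a' add -ak; stems whose last vowel is 'o' or 'u' add the prefix no-.
So datim → datimesh.

datimesh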